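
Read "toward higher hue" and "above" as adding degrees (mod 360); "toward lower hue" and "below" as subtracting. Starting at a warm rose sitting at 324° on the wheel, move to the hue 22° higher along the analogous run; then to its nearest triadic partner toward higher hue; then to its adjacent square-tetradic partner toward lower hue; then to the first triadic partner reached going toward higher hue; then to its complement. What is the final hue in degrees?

analog 22° ↑ +22°: 324 + 22 = 346°
triadic ↑ +120°: 346 + 120 = 466 → 466 − 360 = 106°
square ↓ −90°: 106 − 90 = 16°
triadic ↑ +120°: 16 + 120 = 136°
complement +180°: 136 + 180 = 316°

316°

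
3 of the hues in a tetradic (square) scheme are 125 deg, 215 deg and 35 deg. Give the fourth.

A square tetradic scheme places four hues every 90°.
The full set through 35° is {35°, 125°, 215°, 305°}.
Given {35°, 125°, 215°}, the missing hue is 305°.

305°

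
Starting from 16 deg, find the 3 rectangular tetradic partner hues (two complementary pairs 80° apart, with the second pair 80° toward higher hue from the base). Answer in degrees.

A rectangular tetradic uses two complementary pairs 80° apart: offsets 0°, 80°, 180°, 260°.
16 + 80 = 96°
16 + 180 = 196°
16 + 260 = 276°

96°, 196°, 276°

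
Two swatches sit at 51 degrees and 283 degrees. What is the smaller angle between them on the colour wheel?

128°

|51 − 283| = 232.
The shorter arc is 360 − 232 = 128°.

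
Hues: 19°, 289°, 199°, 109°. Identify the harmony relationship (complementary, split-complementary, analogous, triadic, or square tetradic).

square tetradic

Sort the hues: 19°, 109°, 199°, 289°.
Successive gaps around the wheel: 90°, 90°, 90°, 90°.
Four hues every 90° form a square tetradic scheme.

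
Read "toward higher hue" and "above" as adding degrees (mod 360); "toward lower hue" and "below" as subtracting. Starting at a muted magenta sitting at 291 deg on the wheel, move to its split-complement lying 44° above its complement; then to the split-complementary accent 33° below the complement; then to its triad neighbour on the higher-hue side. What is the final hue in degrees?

+224° (split-comp 44° ↑): 291 + 224 = 515 → 515 − 360 = 155°
+147° (split-comp 33° ↓): 155 + 147 = 302°
+120° (triadic ↑): 302 + 120 = 422 → 422 − 360 = 62°

62°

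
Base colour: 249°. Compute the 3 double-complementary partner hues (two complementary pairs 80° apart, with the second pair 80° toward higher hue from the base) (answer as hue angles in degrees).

A rectangular tetradic uses two complementary pairs 80° apart: offsets 0°, 80°, 180°, 260°.
249 + 80 = 329°
249 + 180 = 429 → 429 − 360 = 69°
249 + 260 = 509 → 509 − 360 = 149°

329°, 69°, 149°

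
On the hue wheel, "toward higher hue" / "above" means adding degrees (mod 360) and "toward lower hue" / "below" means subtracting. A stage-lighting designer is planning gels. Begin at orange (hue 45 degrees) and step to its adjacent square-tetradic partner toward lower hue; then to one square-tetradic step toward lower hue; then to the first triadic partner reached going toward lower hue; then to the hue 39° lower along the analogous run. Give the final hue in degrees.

square ↓ −90°: 45 − 90 = -45 → -45 + 360 = 315°
square ↓ −90°: 315 − 90 = 225°
triadic ↓ −120°: 225 − 120 = 105°
analog 39° ↓ −39°: 105 − 39 = 66°

66°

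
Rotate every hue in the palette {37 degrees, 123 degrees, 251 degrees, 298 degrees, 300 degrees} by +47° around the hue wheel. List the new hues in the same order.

84°, 170°, 298°, 345°, 347°

37 + 47 = 84°
123 + 47 = 170°
251 + 47 = 298°
298 + 47 = 345°
300 + 47 = 347°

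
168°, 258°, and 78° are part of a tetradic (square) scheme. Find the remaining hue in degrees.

348°

A square tetradic scheme places four hues every 90°.
The full set through 78° is {78°, 168°, 258°, 348°}.
Given {78°, 168°, 258°}, the missing hue is 348°.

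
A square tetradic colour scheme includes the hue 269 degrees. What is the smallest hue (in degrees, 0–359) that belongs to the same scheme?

A square tetradic scheme places four hues every 90°.
The full set through 269° is {89°, 179°, 269°, 359°}.

89°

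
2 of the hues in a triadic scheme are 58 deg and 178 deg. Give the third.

298°

A triad places three hues 120° apart.
The full set through 58° is {58°, 178°, 298°}.
Given {58°, 178°}, the missing hue is 298°.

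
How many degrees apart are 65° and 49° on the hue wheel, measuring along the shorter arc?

|65 − 49| = 16.
16 ≤ 180, so the shorter arc is 16°.

16°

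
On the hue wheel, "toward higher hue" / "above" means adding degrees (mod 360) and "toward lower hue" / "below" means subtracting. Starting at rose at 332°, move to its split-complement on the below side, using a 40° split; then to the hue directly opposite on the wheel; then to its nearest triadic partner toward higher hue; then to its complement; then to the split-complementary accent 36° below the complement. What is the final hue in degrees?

16°

split-comp 40° ↓ +140°: 332 + 140 = 472 → 472 − 360 = 112°
complement +180°: 112 + 180 = 292°
triadic ↑ +120°: 292 + 120 = 412 → 412 − 360 = 52°
complement +180°: 52 + 180 = 232°
split-comp 36° ↓ +144°: 232 + 144 = 376 → 376 − 360 = 16°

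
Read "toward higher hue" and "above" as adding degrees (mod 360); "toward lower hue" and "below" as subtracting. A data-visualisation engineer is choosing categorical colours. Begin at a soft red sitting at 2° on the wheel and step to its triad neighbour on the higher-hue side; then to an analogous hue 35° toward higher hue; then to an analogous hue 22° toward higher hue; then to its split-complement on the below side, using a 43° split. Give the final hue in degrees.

triadic ↑ +120°: 2 + 120 = 122°
analog 35° ↑ +35°: 122 + 35 = 157°
analog 22° ↑ +22°: 157 + 22 = 179°
split-comp 43° ↓ +137°: 179 + 137 = 316°

316°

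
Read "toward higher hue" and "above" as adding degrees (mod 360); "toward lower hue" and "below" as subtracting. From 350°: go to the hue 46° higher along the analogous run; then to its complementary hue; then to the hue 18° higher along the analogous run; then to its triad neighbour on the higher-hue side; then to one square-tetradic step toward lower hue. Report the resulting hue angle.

analog 46° ↑ +46°: 350 + 46 = 396 → 396 − 360 = 36°
complement +180°: 36 + 180 = 216°
analog 18° ↑ +18°: 216 + 18 = 234°
triadic ↑ +120°: 234 + 120 = 354°
square ↓ −90°: 354 − 90 = 264°

264°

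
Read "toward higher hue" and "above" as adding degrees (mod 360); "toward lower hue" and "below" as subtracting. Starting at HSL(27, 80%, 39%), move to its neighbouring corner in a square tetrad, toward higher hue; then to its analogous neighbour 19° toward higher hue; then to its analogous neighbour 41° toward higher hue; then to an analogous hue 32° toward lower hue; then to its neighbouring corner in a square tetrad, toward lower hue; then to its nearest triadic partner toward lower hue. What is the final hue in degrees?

+90° (square ↑): 27 + 90 = 117°
+19° (analog 19° ↑): 117 + 19 = 136°
+41° (analog 41° ↑): 136 + 41 = 177°
−32° (analog 32° ↓): 177 − 32 = 145°
−90° (square ↓): 145 − 90 = 55°
−120° (triadic ↓): 55 − 120 = -65 → -65 + 360 = 295°

295°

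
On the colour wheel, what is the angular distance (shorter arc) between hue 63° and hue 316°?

|63 − 316| = 253.
The shorter arc is 360 − 253 = 107°.

107°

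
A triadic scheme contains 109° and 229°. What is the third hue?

349°

A triad spaces three hues 120° apart.
The full set is {109°, 229°, 349°}.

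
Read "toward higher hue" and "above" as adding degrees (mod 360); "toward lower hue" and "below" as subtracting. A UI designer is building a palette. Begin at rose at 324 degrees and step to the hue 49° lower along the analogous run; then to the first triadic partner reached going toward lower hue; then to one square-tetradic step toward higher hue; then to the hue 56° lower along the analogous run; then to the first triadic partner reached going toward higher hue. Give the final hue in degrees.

−49° (analog 49° ↓): 324 − 49 = 275°
−120° (triadic ↓): 275 − 120 = 155°
+90° (square ↑): 155 + 90 = 245°
−56° (analog 56° ↓): 245 − 56 = 189°
+120° (triadic ↑): 189 + 120 = 309°

309°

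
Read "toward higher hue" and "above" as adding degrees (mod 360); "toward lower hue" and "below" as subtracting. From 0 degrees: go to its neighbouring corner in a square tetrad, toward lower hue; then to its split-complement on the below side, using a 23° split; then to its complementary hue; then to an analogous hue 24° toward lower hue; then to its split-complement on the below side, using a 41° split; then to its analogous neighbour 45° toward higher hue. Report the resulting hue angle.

47°

−90° (square ↓): 0 − 90 = -90 → -90 + 360 = 270°
+157° (split-comp 23° ↓): 270 + 157 = 427 → 427 − 360 = 67°
+180° (complement): 67 + 180 = 247°
−24° (analog 24° ↓): 247 − 24 = 223°
+139° (split-comp 41° ↓): 223 + 139 = 362 → 362 − 360 = 2°
+45° (analog 45° ↑): 2 + 45 = 47°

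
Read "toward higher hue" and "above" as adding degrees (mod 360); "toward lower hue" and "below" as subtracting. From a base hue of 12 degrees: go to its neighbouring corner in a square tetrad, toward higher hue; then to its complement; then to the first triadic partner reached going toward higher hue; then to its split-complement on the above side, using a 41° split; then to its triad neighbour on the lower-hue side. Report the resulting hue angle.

square ↑ +90°: 12 + 90 = 102°
complement +180°: 102 + 180 = 282°
triadic ↑ +120°: 282 + 120 = 402 → 402 − 360 = 42°
split-comp 41° ↑ +221°: 42 + 221 = 263°
triadic ↓ −120°: 263 − 120 = 143°

143°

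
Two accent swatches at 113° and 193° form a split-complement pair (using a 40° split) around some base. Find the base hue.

333°

The accents sit 40° either side of the complement, so the complement is their short-arc midpoint on the wheel.
Short-arc midpoint of 113° and 193°: 153°.
Base is 180° from the complement: 153 − 180 = -27 → -27 + 360 = 333°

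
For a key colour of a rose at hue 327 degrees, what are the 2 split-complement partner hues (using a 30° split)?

117° and 177°

Split-complementary hues sit 30° either side of the complement.
Complement of 327 degrees: 327 + 180 = 507 → 507 − 360 = 147°
147 − 30 = 117°
147 + 30 = 177°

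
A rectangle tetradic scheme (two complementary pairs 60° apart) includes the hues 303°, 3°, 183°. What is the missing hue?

123°

A rectangular tetradic uses two complementary pairs 60° apart: offsets 0°, 60°, 180°, 240°.
Among {3°, 183°, 303°}, 3° and 183° are a 180° pair.
The remaining hue 303° needs its own complement: 303 + 180 = 483 → 483 − 360 = 123°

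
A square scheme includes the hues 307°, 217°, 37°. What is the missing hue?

127°

A square tetradic scheme places four hues every 90°.
The full set through 37° is {37°, 127°, 217°, 307°}.
Given {37°, 217°, 307°}, the missing hue is 127°.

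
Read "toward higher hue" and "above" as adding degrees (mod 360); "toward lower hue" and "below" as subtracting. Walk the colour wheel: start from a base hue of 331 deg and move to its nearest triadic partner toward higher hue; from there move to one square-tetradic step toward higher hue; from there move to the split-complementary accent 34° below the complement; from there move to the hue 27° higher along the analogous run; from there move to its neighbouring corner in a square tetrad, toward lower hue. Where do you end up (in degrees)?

+120° (triadic ↑): 331 + 120 = 451 → 451 − 360 = 91°
+90° (square ↑): 91 + 90 = 181°
+146° (split-comp 34° ↓): 181 + 146 = 327°
+27° (analog 27° ↑): 327 + 27 = 354°
−90° (square ↓): 354 − 90 = 264°

264°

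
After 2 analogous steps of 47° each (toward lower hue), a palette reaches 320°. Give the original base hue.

54°

2 steps of 47° (toward lower hue) give a net shift of −94°.
Start = end − shift: 320 + 94 = 414 → 414 − 360 = 54°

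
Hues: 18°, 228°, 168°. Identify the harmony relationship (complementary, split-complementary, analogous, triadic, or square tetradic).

Sort the hues: 18°, 168°, 228°.
Successive gaps around the wheel: 150°, 60°, 150°.
Two 150° gaps and one 60° gap — a base hue opposite a pair of accents 30° either side of its complement — is the split-complementary pattern.

split-complementary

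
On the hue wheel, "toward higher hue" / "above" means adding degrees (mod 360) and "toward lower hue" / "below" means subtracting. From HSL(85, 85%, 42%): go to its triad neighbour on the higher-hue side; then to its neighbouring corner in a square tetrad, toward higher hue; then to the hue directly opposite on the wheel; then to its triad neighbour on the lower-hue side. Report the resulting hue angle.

+120° (triadic ↑): 85 + 120 = 205°
+90° (square ↑): 205 + 90 = 295°
+180° (complement): 295 + 180 = 475 → 475 − 360 = 115°
−120° (triadic ↓): 115 − 120 = -5 → -5 + 360 = 355°

355°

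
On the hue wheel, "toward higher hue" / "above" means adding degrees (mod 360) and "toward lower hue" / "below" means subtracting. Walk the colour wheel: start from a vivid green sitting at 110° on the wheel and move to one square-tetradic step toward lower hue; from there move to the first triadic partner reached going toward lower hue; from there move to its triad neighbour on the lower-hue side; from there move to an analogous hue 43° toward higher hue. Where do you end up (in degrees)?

−90° (square ↓): 110 − 90 = 20°
−120° (triadic ↓): 20 − 120 = -100 → -100 + 360 = 260°
−120° (triadic ↓): 260 − 120 = 140°
+43° (analog 43° ↑): 140 + 43 = 183°

183°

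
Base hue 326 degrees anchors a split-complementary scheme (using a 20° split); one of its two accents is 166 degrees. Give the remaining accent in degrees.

126°

Split-complementary hues sit 20° either side of the complement.
Complement of the base 326°: 326 + 180 = 506 → 506 − 360 = 146°
The given accent 166° is 20° one side of 146°; the other accent sits 20° the other side: 146 − 20 = 126°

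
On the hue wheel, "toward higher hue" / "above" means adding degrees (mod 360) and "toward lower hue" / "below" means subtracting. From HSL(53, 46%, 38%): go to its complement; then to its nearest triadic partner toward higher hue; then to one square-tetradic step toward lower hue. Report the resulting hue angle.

complement +180°: 53 + 180 = 233°
triadic ↑ +120°: 233 + 120 = 353°
square ↓ −90°: 353 − 90 = 263°

263°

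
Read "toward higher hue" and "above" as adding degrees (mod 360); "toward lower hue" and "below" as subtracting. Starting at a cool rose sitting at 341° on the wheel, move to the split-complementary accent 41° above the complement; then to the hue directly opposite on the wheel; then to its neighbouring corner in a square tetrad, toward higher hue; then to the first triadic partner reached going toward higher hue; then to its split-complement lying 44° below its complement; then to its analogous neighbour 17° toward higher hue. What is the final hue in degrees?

split-comp 41° ↑ +221°: 341 + 221 = 562 → 562 − 360 = 202°
complement +180°: 202 + 180 = 382 → 382 − 360 = 22°
square ↑ +90°: 22 + 90 = 112°
triadic ↑ +120°: 112 + 120 = 232°
split-comp 44° ↓ +136°: 232 + 136 = 368 → 368 − 360 = 8°
analog 17° ↑ +17°: 8 + 17 = 25°

25°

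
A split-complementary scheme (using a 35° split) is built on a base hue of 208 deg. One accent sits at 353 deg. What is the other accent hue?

Split-complementary hues sit 35° either side of the complement.
Complement of the base 208°: 208 + 180 = 388 → 388 − 360 = 28°
The given accent 353° is 35° one side of 28°; the other accent sits 35° the other side: 28 + 35 = 63°

63°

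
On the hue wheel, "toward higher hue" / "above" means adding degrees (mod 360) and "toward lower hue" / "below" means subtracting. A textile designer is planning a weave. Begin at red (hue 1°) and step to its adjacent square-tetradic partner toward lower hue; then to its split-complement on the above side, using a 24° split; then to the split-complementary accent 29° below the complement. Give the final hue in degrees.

−90° (square ↓): 1 − 90 = -89 → -89 + 360 = 271°
+204° (split-comp 24° ↑): 271 + 204 = 475 → 475 − 360 = 115°
+151° (split-comp 29° ↓): 115 + 151 = 266°

266°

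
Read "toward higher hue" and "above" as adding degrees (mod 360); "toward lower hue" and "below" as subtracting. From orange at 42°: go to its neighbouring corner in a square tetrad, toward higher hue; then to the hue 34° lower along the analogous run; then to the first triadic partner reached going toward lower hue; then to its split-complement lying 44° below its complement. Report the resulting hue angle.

42 + 90 = 132°   (square ↑)
132 − 34 = 98°   (analog 34° ↓)
98 − 120 = -22 → -22 + 360 = 338°   (triadic ↓)
338 + 136 = 474 → 474 − 360 = 114°   (split-comp 44° ↓)

114°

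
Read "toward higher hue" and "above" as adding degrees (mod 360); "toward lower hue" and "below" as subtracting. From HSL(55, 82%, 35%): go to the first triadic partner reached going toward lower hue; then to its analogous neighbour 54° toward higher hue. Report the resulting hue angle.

triadic ↓ −120°: 55 − 120 = -65 → -65 + 360 = 295°
analog 54° ↑ +54°: 295 + 54 = 349°

349°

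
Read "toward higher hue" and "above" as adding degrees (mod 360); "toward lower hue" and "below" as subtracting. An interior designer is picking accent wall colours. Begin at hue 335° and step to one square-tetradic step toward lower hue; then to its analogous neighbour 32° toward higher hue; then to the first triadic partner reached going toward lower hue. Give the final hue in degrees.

square ↓ −90°: 335 − 90 = 245°
analog 32° ↑ +32°: 245 + 32 = 277°
triadic ↓ −120°: 277 − 120 = 157°

157°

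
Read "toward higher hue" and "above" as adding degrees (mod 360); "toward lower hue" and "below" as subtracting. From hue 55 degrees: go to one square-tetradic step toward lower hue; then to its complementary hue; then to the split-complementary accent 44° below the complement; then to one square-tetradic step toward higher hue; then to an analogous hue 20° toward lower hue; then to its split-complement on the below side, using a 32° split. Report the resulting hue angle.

139°

−90° (square ↓): 55 − 90 = -35 → -35 + 360 = 325°
+180° (complement): 325 + 180 = 505 → 505 − 360 = 145°
+136° (split-comp 44° ↓): 145 + 136 = 281°
+90° (square ↑): 281 + 90 = 371 → 371 − 360 = 11°
−20° (analog 20° ↓): 11 − 20 = -9 → -9 + 360 = 351°
+148° (split-comp 32° ↓): 351 + 148 = 499 → 499 − 360 = 139°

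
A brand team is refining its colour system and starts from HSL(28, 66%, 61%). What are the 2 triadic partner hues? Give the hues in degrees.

A triad places three hues 120° apart.
28 + 120 = 148°
28 + 240 = 268°

148° and 268°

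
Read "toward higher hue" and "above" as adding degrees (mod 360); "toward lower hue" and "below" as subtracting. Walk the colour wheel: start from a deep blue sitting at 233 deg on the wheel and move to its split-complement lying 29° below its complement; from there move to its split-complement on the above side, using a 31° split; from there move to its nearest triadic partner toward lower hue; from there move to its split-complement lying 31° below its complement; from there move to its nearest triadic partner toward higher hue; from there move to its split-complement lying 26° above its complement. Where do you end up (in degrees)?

split-comp 29° ↓ +151°: 233 + 151 = 384 → 384 − 360 = 24°
split-comp 31° ↑ +211°: 24 + 211 = 235°
triadic ↓ −120°: 235 − 120 = 115°
split-comp 31° ↓ +149°: 115 + 149 = 264°
triadic ↑ +120°: 264 + 120 = 384 → 384 − 360 = 24°
split-comp 26° ↑ +206°: 24 + 206 = 230°

230°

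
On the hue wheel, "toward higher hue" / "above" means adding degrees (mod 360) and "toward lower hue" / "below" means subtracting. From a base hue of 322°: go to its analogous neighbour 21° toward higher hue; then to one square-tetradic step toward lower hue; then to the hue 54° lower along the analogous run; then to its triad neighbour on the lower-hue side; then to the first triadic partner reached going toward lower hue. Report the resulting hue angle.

analog 21° ↑ +21°: 322 + 21 = 343°
square ↓ −90°: 343 − 90 = 253°
analog 54° ↓ −54°: 253 − 54 = 199°
triadic ↓ −120°: 199 − 120 = 79°
triadic ↓ −120°: 79 − 120 = -41 → -41 + 360 = 319°

319°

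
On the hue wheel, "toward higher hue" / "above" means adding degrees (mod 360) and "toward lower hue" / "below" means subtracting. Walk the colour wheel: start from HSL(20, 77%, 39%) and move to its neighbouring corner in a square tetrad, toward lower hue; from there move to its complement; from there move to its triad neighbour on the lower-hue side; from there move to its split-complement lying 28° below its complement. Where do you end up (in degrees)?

square ↓ −90°: 20 − 90 = -70 → -70 + 360 = 290°
complement +180°: 290 + 180 = 470 → 470 − 360 = 110°
triadic ↓ −120°: 110 − 120 = -10 → -10 + 360 = 350°
split-comp 28° ↓ +152°: 350 + 152 = 502 → 502 − 360 = 142°

142°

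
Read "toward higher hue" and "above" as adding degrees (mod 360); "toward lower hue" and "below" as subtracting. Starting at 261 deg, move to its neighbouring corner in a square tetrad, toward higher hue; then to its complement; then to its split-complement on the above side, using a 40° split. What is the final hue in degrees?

31°

+90° (square ↑): 261 + 90 = 351°
+180° (complement): 351 + 180 = 531 → 531 − 360 = 171°
+220° (split-comp 40° ↑): 171 + 220 = 391 → 391 − 360 = 31°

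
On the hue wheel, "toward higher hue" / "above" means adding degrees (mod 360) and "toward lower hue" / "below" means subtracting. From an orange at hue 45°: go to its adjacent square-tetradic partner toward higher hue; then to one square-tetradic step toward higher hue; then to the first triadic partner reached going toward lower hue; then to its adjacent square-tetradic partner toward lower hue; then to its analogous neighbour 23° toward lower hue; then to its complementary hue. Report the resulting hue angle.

172°

+90° (square ↑): 45 + 90 = 135°
+90° (square ↑): 135 + 90 = 225°
−120° (triadic ↓): 225 − 120 = 105°
−90° (square ↓): 105 − 90 = 15°
−23° (analog 23° ↓): 15 − 23 = -8 → -8 + 360 = 352°
+180° (complement): 352 + 180 = 532 → 532 − 360 = 172°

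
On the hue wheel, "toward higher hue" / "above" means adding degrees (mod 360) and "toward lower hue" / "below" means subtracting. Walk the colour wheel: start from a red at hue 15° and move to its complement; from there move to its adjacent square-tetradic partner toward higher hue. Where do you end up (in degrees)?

+180° (complement): 15 + 180 = 195°
+90° (square ↑): 195 + 90 = 285°

285°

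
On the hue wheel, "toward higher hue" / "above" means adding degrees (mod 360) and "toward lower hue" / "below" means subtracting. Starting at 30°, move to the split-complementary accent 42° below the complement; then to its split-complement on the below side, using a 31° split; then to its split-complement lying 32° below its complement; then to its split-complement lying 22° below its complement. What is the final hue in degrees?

30 + 138 = 168°   (split-comp 42° ↓)
168 + 149 = 317°   (split-comp 31° ↓)
317 + 148 = 465 → 465 − 360 = 105°   (split-comp 32° ↓)
105 + 158 = 263°   (split-comp 22° ↓)

263°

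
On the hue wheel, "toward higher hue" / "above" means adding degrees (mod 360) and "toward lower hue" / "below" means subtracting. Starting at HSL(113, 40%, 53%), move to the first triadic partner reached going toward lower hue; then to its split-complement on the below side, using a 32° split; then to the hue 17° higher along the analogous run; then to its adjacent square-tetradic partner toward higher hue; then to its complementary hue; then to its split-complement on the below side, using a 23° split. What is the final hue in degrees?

225°

triadic ↓ −120°: 113 − 120 = -7 → -7 + 360 = 353°
split-comp 32° ↓ +148°: 353 + 148 = 501 → 501 − 360 = 141°
analog 17° ↑ +17°: 141 + 17 = 158°
square ↑ +90°: 158 + 90 = 248°
complement +180°: 248 + 180 = 428 → 428 − 360 = 68°
split-comp 23° ↓ +157°: 68 + 157 = 225°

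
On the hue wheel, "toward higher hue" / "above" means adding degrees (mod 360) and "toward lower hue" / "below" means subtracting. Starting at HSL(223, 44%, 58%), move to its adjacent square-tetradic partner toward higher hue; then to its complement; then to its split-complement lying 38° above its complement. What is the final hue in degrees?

223 + 90 = 313°   (square ↑)
313 + 180 = 493 → 493 − 360 = 133°   (complement)
133 + 218 = 351°   (split-comp 38° ↑)

351°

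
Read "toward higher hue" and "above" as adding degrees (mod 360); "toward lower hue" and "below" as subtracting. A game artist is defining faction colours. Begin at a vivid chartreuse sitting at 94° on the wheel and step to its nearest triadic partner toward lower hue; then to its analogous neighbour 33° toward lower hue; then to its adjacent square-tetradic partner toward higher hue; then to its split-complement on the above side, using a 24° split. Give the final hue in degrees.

−120° (triadic ↓): 94 − 120 = -26 → -26 + 360 = 334°
−33° (analog 33° ↓): 334 − 33 = 301°
+90° (square ↑): 301 + 90 = 391 → 391 − 360 = 31°
+204° (split-comp 24° ↑): 31 + 204 = 235°

235°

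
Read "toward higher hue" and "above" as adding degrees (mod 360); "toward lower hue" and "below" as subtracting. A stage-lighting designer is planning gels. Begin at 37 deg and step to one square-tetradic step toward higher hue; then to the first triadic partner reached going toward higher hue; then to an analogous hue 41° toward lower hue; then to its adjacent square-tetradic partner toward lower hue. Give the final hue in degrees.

square ↑ +90°: 37 + 90 = 127°
triadic ↑ +120°: 127 + 120 = 247°
analog 41° ↓ −41°: 247 − 41 = 206°
square ↓ −90°: 206 − 90 = 116°

116°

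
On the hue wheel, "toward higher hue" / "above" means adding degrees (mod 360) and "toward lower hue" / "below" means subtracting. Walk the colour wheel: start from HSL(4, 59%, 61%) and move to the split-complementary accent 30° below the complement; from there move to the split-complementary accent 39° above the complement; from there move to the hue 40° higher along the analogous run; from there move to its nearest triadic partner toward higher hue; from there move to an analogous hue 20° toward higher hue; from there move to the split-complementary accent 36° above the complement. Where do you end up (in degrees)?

split-comp 30° ↓ +150°: 4 + 150 = 154°
split-comp 39° ↑ +219°: 154 + 219 = 373 → 373 − 360 = 13°
analog 40° ↑ +40°: 13 + 40 = 53°
triadic ↑ +120°: 53 + 120 = 173°
analog 20° ↑ +20°: 173 + 20 = 193°
split-comp 36° ↑ +216°: 193 + 216 = 409 → 409 − 360 = 49°

49°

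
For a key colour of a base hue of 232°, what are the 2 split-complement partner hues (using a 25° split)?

Split-complementary hues sit 25° either side of the complement.
Complement of 232°: 232 + 180 = 412 → 412 − 360 = 52°
52 − 25 = 27°
52 + 25 = 77°

27° and 77°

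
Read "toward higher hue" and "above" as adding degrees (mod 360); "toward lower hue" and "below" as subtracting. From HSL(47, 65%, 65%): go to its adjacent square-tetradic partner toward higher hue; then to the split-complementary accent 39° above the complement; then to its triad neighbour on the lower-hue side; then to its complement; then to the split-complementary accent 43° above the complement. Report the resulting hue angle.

47 + 90 = 137°   (square ↑)
137 + 219 = 356°   (split-comp 39° ↑)
356 − 120 = 236°   (triadic ↓)
236 + 180 = 416 → 416 − 360 = 56°   (complement)
56 + 223 = 279°   (split-comp 43° ↑)

279°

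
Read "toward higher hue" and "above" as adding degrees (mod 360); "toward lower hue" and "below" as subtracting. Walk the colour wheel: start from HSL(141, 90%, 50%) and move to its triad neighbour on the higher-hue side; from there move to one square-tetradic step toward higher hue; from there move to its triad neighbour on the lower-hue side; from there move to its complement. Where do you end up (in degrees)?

51°

+120° (triadic ↑): 141 + 120 = 261°
+90° (square ↑): 261 + 90 = 351°
−120° (triadic ↓): 351 − 120 = 231°
+180° (complement): 231 + 180 = 411 → 411 − 360 = 51°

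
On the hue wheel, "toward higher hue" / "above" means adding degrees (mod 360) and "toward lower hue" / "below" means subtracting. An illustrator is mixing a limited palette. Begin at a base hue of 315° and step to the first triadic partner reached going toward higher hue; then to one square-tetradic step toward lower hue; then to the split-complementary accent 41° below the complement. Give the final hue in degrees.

124°

triadic ↑ +120°: 315 + 120 = 435 → 435 − 360 = 75°
square ↓ −90°: 75 − 90 = -15 → -15 + 360 = 345°
split-comp 41° ↓ +139°: 345 + 139 = 484 → 484 − 360 = 124°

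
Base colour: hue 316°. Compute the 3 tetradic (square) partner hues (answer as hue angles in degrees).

46°, 136° and 226°

316 + 90 = 406 → 406 − 360 = 46°
316 + 180 = 496 → 496 − 360 = 136°
316 + 270 = 586 → 586 − 360 = 226°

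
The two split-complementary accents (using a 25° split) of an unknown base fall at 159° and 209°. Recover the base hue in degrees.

4°

The accents sit 25° either side of the complement, so the complement is their short-arc midpoint on the wheel.
Short-arc midpoint of 159° and 209°: 184°.
Base is 180° from the complement: 184 − 180 = 4°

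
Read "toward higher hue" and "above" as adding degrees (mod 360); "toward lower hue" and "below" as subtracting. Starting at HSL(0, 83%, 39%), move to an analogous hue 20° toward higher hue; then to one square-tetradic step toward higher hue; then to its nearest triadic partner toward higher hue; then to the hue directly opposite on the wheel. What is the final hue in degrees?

analog 20° ↑ +20°: 0 + 20 = 20°
square ↑ +90°: 20 + 90 = 110°
triadic ↑ +120°: 110 + 120 = 230°
complement +180°: 230 + 180 = 410 → 410 − 360 = 50°

50°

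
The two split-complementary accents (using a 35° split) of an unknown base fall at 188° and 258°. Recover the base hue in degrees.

The accents sit 35° either side of the complement, so the complement is their short-arc midpoint on the wheel.
Short-arc midpoint of 188° and 258°: 223°.
Base is 180° from the complement: 223 − 180 = 43°

43°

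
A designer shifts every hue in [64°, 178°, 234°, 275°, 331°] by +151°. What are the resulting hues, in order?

215°, 329°, 25°, 66°, 122°

64 + 151 = 215°
178 + 151 = 329°
234 + 151 = 385 → 385 − 360 = 25°
275 + 151 = 426 → 426 − 360 = 66°
331 + 151 = 482 → 482 − 360 = 122°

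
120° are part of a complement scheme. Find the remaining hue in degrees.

300°

The complement sits 180° across the wheel.
The full set through 120° is {120°, 300°}.
Given {120°}, the missing hue is 300°.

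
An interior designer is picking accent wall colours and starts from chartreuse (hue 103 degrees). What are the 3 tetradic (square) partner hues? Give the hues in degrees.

193°, 283°, 13°

A square tetradic scheme places four hues every 90°.
103 + 90 = 193°
103 + 180 = 283°
103 + 270 = 373 → 373 − 360 = 13°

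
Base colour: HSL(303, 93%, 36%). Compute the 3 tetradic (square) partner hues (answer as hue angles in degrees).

33°, 123°, and 213°

303 + 90 = 393 → 393 − 360 = 33°
303 + 180 = 483 → 483 − 360 = 123°
303 + 270 = 573 → 573 − 360 = 213°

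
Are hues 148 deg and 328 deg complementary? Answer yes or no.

Angular distance: |148 − 328| = 180 = 180°.
Complementary requires 180°.

yes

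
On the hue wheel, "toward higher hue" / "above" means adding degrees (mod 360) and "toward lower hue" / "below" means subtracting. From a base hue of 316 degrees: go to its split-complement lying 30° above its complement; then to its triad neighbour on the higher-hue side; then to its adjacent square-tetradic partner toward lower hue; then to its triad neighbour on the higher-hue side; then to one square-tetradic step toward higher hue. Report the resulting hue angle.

316 + 210 = 526 → 526 − 360 = 166°   (split-comp 30° ↑)
166 + 120 = 286°   (triadic ↑)
286 − 90 = 196°   (square ↓)
196 + 120 = 316°   (triadic ↑)
316 + 90 = 406 → 406 − 360 = 46°   (square ↑)

46°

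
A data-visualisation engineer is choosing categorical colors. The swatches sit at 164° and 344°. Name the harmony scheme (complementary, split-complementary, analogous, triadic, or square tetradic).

complementary

Sort the hues: 164°, 344°.
Successive gaps around the wheel: 180°, 180°.
Two hues 180° apart are complementary.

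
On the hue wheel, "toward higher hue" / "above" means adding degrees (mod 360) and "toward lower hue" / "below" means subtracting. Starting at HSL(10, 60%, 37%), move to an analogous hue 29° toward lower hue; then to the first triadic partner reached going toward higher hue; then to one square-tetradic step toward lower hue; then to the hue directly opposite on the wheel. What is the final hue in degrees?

−29° (analog 29° ↓): 10 − 29 = -19 → -19 + 360 = 341°
+120° (triadic ↑): 341 + 120 = 461 → 461 − 360 = 101°
−90° (square ↓): 101 − 90 = 11°
+180° (complement): 11 + 180 = 191°

191°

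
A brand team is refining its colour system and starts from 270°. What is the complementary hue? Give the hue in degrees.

The complement sits 180° across the wheel.
270 + 180 = 450 → 450 − 360 = 90°

90°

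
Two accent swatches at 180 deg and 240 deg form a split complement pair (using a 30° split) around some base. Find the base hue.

30°

The accents sit 30° either side of the complement, so the complement is their short-arc midpoint on the wheel.
Short-arc midpoint of 180° and 240°: 210°.
Base is 180° from the complement: 210 − 180 = 30°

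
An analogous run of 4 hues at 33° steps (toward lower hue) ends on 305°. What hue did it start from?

44°

3 steps of 33° (toward lower hue) give a net shift of −99°.
Start = end − shift: 305 + 99 = 404 → 404 − 360 = 44°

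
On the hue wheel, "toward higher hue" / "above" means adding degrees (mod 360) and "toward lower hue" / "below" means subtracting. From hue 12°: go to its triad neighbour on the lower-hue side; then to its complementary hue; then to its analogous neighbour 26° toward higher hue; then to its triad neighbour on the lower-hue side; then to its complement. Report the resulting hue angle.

158°

triadic ↓ −120°: 12 − 120 = -108 → -108 + 360 = 252°
complement +180°: 252 + 180 = 432 → 432 − 360 = 72°
analog 26° ↑ +26°: 72 + 26 = 98°
triadic ↓ −120°: 98 − 120 = -22 → -22 + 360 = 338°
complement +180°: 338 + 180 = 518 → 518 − 360 = 158°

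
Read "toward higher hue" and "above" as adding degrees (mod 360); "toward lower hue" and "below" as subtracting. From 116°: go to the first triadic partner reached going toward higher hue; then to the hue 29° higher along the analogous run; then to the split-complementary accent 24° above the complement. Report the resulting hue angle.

+120° (triadic ↑): 116 + 120 = 236°
+29° (analog 29° ↑): 236 + 29 = 265°
+204° (split-comp 24° ↑): 265 + 204 = 469 → 469 − 360 = 109°

109°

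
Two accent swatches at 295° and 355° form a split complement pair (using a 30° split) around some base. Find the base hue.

145°

The accents sit 30° either side of the complement, so the complement is their short-arc midpoint on the wheel.
Short-arc midpoint of 295° and 355°: 325°.
Base is 180° from the complement: 325 − 180 = 145°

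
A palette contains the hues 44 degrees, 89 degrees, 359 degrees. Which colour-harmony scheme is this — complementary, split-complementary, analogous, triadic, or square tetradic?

Sort the hues: 44°, 89°, 359°.
Successive gaps around the wheel: 45°, 270°, 45°.
A run of hues at equal small steps (45°) with one large closing gap is an analogous group.

analogous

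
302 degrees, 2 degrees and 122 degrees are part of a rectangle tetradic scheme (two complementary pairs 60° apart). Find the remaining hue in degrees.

A rectangular tetradic uses two complementary pairs 60° apart: offsets 0°, 60°, 180°, 240°.
Among {2°, 122°, 302°}, 122° and 302° are a 180° pair.
The remaining hue 2° needs its own complement: 2 + 180 = 182°

182°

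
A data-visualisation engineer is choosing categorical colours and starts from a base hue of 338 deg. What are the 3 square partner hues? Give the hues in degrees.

338 + 90 = 428 → 428 − 360 = 68°
338 + 180 = 518 → 518 − 360 = 158°
338 + 270 = 608 → 608 − 360 = 248°

68°, 158°, and 248°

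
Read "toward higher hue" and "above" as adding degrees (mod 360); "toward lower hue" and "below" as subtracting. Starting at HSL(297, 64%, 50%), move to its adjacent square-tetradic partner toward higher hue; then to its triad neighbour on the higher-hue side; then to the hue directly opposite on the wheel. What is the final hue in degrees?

square ↑ +90°: 297 + 90 = 387 → 387 − 360 = 27°
triadic ↑ +120°: 27 + 120 = 147°
complement +180°: 147 + 180 = 327°

327°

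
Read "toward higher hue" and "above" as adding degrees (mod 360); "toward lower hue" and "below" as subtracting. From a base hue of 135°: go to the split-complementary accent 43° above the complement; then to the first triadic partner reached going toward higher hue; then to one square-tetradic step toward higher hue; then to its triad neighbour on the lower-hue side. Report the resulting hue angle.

88°

135 + 223 = 358°   (split-comp 43° ↑)
358 + 120 = 478 → 478 − 360 = 118°   (triadic ↑)
118 + 90 = 208°   (square ↑)
208 − 120 = 88°   (triadic ↓)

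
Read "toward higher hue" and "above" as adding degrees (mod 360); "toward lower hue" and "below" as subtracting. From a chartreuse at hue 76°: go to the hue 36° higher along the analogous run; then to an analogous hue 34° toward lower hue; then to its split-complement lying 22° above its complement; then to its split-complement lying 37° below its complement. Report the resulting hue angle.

63°

76 + 36 = 112°   (analog 36° ↑)
112 − 34 = 78°   (analog 34° ↓)
78 + 202 = 280°   (split-comp 22° ↑)
280 + 143 = 423 → 423 − 360 = 63°   (split-comp 37° ↓)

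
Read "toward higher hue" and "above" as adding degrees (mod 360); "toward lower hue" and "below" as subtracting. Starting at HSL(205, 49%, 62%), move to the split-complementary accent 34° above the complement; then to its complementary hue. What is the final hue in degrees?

205 + 214 = 419 → 419 − 360 = 59°   (split-comp 34° ↑)
59 + 180 = 239°   (complement)

239°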